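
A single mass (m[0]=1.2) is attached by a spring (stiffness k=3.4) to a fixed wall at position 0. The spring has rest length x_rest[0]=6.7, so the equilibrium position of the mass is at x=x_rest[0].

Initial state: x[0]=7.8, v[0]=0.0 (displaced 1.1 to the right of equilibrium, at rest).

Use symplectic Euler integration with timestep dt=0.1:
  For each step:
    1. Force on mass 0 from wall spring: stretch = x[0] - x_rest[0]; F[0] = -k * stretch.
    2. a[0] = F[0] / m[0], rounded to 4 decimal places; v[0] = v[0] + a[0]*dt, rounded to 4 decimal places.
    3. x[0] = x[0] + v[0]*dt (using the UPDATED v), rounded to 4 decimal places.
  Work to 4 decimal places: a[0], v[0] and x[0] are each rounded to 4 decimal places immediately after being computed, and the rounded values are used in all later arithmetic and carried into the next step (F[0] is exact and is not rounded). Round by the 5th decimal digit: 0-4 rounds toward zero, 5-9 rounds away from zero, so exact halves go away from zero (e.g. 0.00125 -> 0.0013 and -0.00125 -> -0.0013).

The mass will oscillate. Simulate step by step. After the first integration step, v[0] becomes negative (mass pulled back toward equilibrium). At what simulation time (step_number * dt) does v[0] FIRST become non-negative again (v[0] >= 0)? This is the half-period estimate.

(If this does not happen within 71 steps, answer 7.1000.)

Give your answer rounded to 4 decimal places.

Step 0: x=[7.8000] v=[0.0000]
Step 1: x=[7.7688] v=[-0.3117]
Step 2: x=[7.7074] v=[-0.6145]
Step 3: x=[7.6174] v=[-0.8999]
Step 4: x=[7.5014] v=[-1.1598]
Step 5: x=[7.3627] v=[-1.3869]
Step 6: x=[7.2052] v=[-1.5747]
Step 7: x=[7.0334] v=[-1.7178]
Step 8: x=[6.8522] v=[-1.8123]
Step 9: x=[6.6667] v=[-1.8554]
Step 10: x=[6.4821] v=[-1.8460]
Step 11: x=[6.3037] v=[-1.7843]
Step 12: x=[6.1365] v=[-1.6720]
Step 13: x=[5.9853] v=[-1.5123]
Step 14: x=[5.8543] v=[-1.3098]
Step 15: x=[5.7473] v=[-1.0702]
Step 16: x=[5.6673] v=[-0.8003]
Step 17: x=[5.6165] v=[-0.5077]
Step 18: x=[5.5964] v=[-0.2007]
Step 19: x=[5.6076] v=[0.1120]
First v>=0 after going negative at step 19, time=1.9000

Answer: 1.9000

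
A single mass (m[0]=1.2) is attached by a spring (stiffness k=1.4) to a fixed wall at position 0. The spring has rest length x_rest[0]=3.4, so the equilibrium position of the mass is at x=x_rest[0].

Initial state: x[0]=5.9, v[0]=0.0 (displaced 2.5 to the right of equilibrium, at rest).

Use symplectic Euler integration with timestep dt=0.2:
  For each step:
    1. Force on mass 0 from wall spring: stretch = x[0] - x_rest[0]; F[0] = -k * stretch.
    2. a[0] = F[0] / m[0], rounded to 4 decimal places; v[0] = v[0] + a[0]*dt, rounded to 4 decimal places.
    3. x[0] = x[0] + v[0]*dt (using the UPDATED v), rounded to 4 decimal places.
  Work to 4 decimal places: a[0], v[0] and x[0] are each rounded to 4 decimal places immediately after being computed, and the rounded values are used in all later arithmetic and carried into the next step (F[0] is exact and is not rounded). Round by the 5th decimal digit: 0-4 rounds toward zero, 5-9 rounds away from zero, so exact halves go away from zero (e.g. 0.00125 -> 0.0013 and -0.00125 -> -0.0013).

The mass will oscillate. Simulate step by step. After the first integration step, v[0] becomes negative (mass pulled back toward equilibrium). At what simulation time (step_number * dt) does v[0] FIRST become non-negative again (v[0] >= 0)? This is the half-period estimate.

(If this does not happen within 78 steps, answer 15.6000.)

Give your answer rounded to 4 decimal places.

Answer: 3.0000

Derivation:
Step 0: x=[5.9000] v=[0.0000]
Step 1: x=[5.7833] v=[-0.5833]
Step 2: x=[5.5554] v=[-1.1394]
Step 3: x=[5.2269] v=[-1.6423]
Step 4: x=[4.8132] v=[-2.0686]
Step 5: x=[4.3335] v=[-2.3983]
Step 6: x=[3.8103] v=[-2.6161]
Step 7: x=[3.2679] v=[-2.7118]
Step 8: x=[2.7317] v=[-2.6810]
Step 9: x=[2.2267] v=[-2.5251]
Step 10: x=[1.7764] v=[-2.2513]
Step 11: x=[1.4019] v=[-1.8725]
Step 12: x=[1.1206] v=[-1.4063]
Step 13: x=[0.9457] v=[-0.8744]
Step 14: x=[0.8854] v=[-0.3017]
Step 15: x=[0.9424] v=[0.2850]
First v>=0 after going negative at step 15, time=3.0000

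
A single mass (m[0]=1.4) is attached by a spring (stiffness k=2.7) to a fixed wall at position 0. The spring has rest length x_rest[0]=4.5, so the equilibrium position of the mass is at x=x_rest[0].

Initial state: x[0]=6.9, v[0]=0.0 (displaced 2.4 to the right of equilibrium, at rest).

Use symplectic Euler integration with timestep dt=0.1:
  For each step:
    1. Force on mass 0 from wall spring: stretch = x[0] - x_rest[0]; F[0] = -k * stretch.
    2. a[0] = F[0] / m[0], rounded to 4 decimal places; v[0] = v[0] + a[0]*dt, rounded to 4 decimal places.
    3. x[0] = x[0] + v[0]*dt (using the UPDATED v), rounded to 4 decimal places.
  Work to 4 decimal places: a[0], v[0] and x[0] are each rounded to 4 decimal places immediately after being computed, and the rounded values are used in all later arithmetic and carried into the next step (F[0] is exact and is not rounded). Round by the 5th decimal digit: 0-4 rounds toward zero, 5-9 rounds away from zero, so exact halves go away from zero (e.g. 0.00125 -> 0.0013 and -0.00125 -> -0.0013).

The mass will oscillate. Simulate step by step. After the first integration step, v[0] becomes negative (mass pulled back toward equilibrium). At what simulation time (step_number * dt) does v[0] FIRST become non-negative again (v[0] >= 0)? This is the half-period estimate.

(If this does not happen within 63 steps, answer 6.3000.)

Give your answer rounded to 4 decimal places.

Answer: 2.3000

Derivation:
Step 0: x=[6.9000] v=[0.0000]
Step 1: x=[6.8537] v=[-0.4629]
Step 2: x=[6.7620] v=[-0.9168]
Step 3: x=[6.6267] v=[-1.3530]
Step 4: x=[6.4504] v=[-1.7632]
Step 5: x=[6.2365] v=[-2.1394]
Step 6: x=[5.9891] v=[-2.4743]
Step 7: x=[5.7130] v=[-2.7615]
Step 8: x=[5.4135] v=[-2.9954]
Step 9: x=[5.0963] v=[-3.1716]
Step 10: x=[4.7676] v=[-3.2866]
Step 11: x=[4.4338] v=[-3.3382]
Step 12: x=[4.1013] v=[-3.3254]
Step 13: x=[3.7765] v=[-3.2485]
Step 14: x=[3.4656] v=[-3.1090]
Step 15: x=[3.1747] v=[-2.9095]
Step 16: x=[2.9093] v=[-2.6539]
Step 17: x=[2.6746] v=[-2.3471]
Step 18: x=[2.4751] v=[-1.9951]
Step 19: x=[2.3146] v=[-1.6046]
Step 20: x=[2.1963] v=[-1.1831]
Step 21: x=[2.1224] v=[-0.7388]
Step 22: x=[2.0944] v=[-0.2803]
Step 23: x=[2.1128] v=[0.1836]
First v>=0 after going negative at step 23, time=2.3000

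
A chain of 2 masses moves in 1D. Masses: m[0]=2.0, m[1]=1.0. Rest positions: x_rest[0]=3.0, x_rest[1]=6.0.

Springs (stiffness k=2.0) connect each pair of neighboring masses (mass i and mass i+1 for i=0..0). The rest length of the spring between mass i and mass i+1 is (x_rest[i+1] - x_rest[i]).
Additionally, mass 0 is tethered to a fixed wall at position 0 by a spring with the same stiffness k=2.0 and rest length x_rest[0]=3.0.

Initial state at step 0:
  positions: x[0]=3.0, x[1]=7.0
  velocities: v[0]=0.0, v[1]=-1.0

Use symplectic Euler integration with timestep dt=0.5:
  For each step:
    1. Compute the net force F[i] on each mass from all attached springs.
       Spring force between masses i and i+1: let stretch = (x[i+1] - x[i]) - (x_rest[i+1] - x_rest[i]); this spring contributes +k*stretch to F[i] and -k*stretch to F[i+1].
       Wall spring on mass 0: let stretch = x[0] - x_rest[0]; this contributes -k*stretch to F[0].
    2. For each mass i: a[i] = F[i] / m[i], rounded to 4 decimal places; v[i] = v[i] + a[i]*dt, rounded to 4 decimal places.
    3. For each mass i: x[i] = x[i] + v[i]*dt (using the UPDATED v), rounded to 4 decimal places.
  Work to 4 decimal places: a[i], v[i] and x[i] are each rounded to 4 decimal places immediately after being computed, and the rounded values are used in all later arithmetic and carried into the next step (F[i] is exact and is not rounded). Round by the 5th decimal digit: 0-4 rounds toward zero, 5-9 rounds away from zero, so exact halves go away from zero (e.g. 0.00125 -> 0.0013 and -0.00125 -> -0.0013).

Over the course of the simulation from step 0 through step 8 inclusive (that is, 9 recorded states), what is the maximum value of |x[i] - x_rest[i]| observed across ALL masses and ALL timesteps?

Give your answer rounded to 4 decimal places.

Answer: 1.1426

Derivation:
Step 0: x=[3.0000 7.0000] v=[0.0000 -1.0000]
Step 1: x=[3.2500 6.0000] v=[0.5000 -2.0000]
Step 2: x=[3.3750 5.1250] v=[0.2500 -1.7500]
Step 3: x=[3.0938 4.8750] v=[-0.5625 -0.5000]
Step 4: x=[2.4844 5.2344] v=[-1.2188 0.7188]
Step 5: x=[1.9414 5.7188] v=[-1.0860 0.9688]
Step 6: x=[1.8574 5.8145] v=[-0.1680 0.1914]
Step 7: x=[2.2984 5.4317] v=[0.8819 -0.7657]
Step 8: x=[2.9481 4.9822] v=[1.2994 -0.8990]
Max displacement = 1.1426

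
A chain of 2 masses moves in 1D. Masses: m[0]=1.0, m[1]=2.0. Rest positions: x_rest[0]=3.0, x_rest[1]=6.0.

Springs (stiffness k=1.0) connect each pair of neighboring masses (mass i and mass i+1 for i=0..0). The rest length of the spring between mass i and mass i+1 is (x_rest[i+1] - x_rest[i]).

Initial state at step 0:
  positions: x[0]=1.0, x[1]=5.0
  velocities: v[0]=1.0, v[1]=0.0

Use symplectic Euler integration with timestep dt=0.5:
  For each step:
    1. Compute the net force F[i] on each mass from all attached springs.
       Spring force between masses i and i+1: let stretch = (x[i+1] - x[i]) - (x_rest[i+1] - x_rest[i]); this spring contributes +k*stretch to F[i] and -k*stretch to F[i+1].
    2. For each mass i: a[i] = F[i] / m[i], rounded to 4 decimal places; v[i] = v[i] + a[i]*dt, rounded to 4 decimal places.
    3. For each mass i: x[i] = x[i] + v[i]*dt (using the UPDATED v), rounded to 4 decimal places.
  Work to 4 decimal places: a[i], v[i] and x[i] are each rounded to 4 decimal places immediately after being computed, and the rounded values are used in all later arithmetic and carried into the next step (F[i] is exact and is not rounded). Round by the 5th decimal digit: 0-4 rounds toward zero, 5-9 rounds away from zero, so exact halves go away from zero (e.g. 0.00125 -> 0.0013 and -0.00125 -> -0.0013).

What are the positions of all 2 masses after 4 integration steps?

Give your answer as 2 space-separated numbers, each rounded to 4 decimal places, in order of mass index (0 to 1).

Step 0: x=[1.0000 5.0000] v=[1.0000 0.0000]
Step 1: x=[1.7500 4.8750] v=[1.5000 -0.2500]
Step 2: x=[2.5313 4.7344] v=[1.5625 -0.2813]
Step 3: x=[3.1134 4.6934] v=[1.1641 -0.0821]
Step 4: x=[3.3405 4.8299] v=[0.4541 0.2729]

Answer: 3.3405 4.8299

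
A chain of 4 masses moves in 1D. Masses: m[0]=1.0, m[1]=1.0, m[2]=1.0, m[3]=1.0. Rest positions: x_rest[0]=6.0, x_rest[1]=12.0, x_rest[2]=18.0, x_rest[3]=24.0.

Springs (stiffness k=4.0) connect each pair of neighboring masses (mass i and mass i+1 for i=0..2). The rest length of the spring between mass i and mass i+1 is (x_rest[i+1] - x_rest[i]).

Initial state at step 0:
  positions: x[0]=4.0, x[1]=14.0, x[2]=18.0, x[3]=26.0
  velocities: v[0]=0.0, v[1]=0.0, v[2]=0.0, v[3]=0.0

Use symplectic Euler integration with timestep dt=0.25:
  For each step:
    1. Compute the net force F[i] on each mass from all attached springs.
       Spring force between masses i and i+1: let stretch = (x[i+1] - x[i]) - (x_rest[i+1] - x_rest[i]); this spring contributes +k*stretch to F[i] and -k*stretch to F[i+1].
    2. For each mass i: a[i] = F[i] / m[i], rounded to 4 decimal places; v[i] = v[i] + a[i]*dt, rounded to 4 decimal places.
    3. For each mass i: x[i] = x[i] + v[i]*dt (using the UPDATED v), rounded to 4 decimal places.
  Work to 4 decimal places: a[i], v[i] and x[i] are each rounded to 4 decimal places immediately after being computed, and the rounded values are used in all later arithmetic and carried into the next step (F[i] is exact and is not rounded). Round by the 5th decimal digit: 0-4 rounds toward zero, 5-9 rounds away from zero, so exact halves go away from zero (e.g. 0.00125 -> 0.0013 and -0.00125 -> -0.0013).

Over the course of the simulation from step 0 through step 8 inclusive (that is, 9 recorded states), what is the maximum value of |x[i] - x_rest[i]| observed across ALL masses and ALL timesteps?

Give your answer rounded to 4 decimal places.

Answer: 2.7091

Derivation:
Step 0: x=[4.0000 14.0000 18.0000 26.0000] v=[0.0000 0.0000 0.0000 0.0000]
Step 1: x=[5.0000 12.5000 19.0000 25.5000] v=[4.0000 -6.0000 4.0000 -2.0000]
Step 2: x=[6.3750 10.7500 20.0000 24.8750] v=[5.5000 -7.0000 4.0000 -2.5000]
Step 3: x=[7.3438 10.2188 19.9063 24.5313] v=[3.8750 -2.1250 -0.3750 -1.3750]
Step 4: x=[7.5313 11.3907 18.5469 24.5313] v=[0.7500 4.6875 -5.4375 0.0000]
Step 5: x=[7.1837 13.3868 16.8946 24.5352] v=[-1.3906 7.9843 -6.6093 0.0156]
Step 6: x=[6.8868 14.7091 16.2755 24.1290] v=[-1.1875 5.2890 -2.4765 -1.6250]
Step 7: x=[7.0455 14.4674 17.2282 23.2594] v=[0.6348 -0.9669 3.8106 -3.4785]
Step 8: x=[7.5597 13.0604 18.9985 22.3820] v=[2.0567 -5.6280 7.0810 -3.5097]
Max displacement = 2.7091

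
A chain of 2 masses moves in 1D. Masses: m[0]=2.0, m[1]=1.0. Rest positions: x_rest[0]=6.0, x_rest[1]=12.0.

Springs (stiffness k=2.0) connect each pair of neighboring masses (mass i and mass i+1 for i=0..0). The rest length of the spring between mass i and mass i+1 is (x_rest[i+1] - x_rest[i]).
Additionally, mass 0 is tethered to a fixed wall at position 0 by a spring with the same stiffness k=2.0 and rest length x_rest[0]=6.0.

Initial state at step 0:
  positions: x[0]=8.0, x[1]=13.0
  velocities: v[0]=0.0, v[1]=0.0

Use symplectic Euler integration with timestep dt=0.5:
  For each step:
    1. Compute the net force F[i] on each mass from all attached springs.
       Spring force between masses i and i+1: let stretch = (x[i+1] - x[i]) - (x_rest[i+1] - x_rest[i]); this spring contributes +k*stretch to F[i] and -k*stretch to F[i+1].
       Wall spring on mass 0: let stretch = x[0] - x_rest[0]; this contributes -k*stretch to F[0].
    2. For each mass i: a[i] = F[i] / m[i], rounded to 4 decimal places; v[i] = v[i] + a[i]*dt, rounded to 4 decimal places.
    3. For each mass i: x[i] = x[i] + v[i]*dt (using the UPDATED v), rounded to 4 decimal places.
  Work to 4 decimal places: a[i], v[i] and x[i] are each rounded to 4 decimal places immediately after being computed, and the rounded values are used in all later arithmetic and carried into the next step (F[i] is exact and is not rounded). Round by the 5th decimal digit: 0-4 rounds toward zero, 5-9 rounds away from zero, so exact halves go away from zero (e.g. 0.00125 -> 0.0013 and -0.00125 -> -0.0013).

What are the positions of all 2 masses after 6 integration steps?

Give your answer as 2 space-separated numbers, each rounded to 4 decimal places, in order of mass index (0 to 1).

Answer: 5.6211 9.4044

Derivation:
Step 0: x=[8.0000 13.0000] v=[0.0000 0.0000]
Step 1: x=[7.2500 13.5000] v=[-1.5000 1.0000]
Step 2: x=[6.2500 13.8750] v=[-2.0000 0.7500]
Step 3: x=[5.5938 13.4375] v=[-1.3125 -0.8750]
Step 4: x=[5.5000 12.0782] v=[-0.1876 -2.7187]
Step 5: x=[5.6758 10.4298] v=[0.3515 -3.2969]
Step 6: x=[5.6211 9.4044] v=[-0.1094 -2.0509]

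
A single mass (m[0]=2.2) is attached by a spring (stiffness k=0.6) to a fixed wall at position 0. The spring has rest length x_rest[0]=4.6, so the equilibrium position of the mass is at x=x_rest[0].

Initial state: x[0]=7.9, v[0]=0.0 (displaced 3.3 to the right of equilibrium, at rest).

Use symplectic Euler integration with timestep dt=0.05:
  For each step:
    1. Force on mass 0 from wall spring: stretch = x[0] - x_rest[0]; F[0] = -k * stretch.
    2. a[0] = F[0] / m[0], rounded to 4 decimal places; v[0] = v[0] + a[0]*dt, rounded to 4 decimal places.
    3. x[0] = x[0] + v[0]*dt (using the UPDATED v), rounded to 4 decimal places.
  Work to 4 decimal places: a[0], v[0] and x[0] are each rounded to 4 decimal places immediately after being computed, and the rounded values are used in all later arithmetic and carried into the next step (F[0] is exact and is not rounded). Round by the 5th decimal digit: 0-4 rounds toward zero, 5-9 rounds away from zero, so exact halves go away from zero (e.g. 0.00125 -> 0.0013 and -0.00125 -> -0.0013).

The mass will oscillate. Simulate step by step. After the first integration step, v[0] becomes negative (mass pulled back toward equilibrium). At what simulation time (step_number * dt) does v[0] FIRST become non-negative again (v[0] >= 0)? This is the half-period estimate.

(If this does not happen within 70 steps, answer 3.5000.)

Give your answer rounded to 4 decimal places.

Answer: 3.5000

Derivation:
Step 0: x=[7.9000] v=[0.0000]
Step 1: x=[7.8978] v=[-0.0450]
Step 2: x=[7.8933] v=[-0.0900]
Step 3: x=[7.8866] v=[-0.1349]
Step 4: x=[7.8776] v=[-0.1797]
Step 5: x=[7.8664] v=[-0.2244]
Step 6: x=[7.8530] v=[-0.2689]
Step 7: x=[7.8373] v=[-0.3133]
Step 8: x=[7.8194] v=[-0.3574]
Step 9: x=[7.7993] v=[-0.4013]
Step 10: x=[7.7771] v=[-0.4449]
Step 11: x=[7.7527] v=[-0.4882]
Step 12: x=[7.7261] v=[-0.5312]
Step 13: x=[7.6974] v=[-0.5738]
Step 14: x=[7.6666] v=[-0.6160]
Step 15: x=[7.6337] v=[-0.6578]
Step 16: x=[7.5987] v=[-0.6992]
Step 17: x=[7.5617] v=[-0.7401]
Step 18: x=[7.5227] v=[-0.7805]
Step 19: x=[7.4817] v=[-0.8204]
Step 20: x=[7.4387] v=[-0.8597]
Step 21: x=[7.3938] v=[-0.8984]
Step 22: x=[7.3470] v=[-0.9365]
Step 23: x=[7.2983] v=[-0.9740]
Step 24: x=[7.2478] v=[-1.0108]
Step 25: x=[7.1955] v=[-1.0469]
Step 26: x=[7.1414] v=[-1.0823]
Step 27: x=[7.0856] v=[-1.1170]
Step 28: x=[7.0281] v=[-1.1509]
Step 29: x=[6.9689] v=[-1.1840]
Step 30: x=[6.9081] v=[-1.2163]
Step 31: x=[6.8457] v=[-1.2478]
Step 32: x=[6.7818] v=[-1.2784]
Step 33: x=[6.7164] v=[-1.3082]
Step 34: x=[6.6495] v=[-1.3371]
Step 35: x=[6.5812] v=[-1.3651]
Step 36: x=[6.5116] v=[-1.3921]
Step 37: x=[6.4407] v=[-1.4182]
Step 38: x=[6.3685] v=[-1.4433]
Step 39: x=[6.2951] v=[-1.4674]
Step 40: x=[6.2206] v=[-1.4905]
Step 41: x=[6.1450] v=[-1.5126]
Step 42: x=[6.0683] v=[-1.5337]
Step 43: x=[5.9906] v=[-1.5537]
Step 44: x=[5.9120] v=[-1.5727]
Step 45: x=[5.8325] v=[-1.5906]
Step 46: x=[5.7521] v=[-1.6074]
Step 47: x=[5.6709] v=[-1.6231]
Step 48: x=[5.5890] v=[-1.6377]
Step 49: x=[5.5064] v=[-1.6512]
Step 50: x=[5.4232] v=[-1.6636]
Step 51: x=[5.3395] v=[-1.6748]
Step 52: x=[5.2553] v=[-1.6849]
Step 53: x=[5.1706] v=[-1.6938]
Step 54: x=[5.0855] v=[-1.7016]
Step 55: x=[5.0001] v=[-1.7082]
Step 56: x=[4.9144] v=[-1.7137]
Step 57: x=[4.8285] v=[-1.7180]
Step 58: x=[4.7424] v=[-1.7211]
Step 59: x=[4.6563] v=[-1.7230]
Step 60: x=[4.5701] v=[-1.7238]
Step 61: x=[4.4839] v=[-1.7234]
Step 62: x=[4.3978] v=[-1.7218]
Step 63: x=[4.3119] v=[-1.7190]
Step 64: x=[4.2261] v=[-1.7151]
Step 65: x=[4.1406] v=[-1.7100]
Step 66: x=[4.0554] v=[-1.7037]
Step 67: x=[3.9706] v=[-1.6963]
Step 68: x=[3.8862] v=[-1.6877]
Step 69: x=[3.8023] v=[-1.6780]
Step 70: x=[3.7189] v=[-1.6671]
v[0] did not become non-negative within 70 steps; using fallback time=3.5000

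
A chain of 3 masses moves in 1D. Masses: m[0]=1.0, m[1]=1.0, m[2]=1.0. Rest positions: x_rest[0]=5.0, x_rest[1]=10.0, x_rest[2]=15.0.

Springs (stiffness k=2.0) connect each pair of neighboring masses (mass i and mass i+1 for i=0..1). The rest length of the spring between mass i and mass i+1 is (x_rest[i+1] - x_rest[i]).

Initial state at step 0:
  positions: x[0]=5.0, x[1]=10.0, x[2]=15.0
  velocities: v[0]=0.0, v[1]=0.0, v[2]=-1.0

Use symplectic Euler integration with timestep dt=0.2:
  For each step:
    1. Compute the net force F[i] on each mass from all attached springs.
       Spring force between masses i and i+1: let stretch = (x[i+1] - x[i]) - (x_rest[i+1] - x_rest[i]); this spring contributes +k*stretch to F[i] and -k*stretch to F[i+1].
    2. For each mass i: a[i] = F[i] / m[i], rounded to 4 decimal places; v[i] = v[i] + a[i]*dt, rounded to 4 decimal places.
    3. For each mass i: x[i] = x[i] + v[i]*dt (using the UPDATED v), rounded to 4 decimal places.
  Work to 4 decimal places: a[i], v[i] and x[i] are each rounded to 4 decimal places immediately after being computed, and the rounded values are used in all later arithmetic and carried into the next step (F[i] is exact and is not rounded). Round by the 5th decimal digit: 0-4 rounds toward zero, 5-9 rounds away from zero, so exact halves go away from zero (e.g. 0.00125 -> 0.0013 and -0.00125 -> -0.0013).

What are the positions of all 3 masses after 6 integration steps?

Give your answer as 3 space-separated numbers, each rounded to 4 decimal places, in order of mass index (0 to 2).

Step 0: x=[5.0000 10.0000 15.0000] v=[0.0000 0.0000 -1.0000]
Step 1: x=[5.0000 10.0000 14.8000] v=[0.0000 0.0000 -1.0000]
Step 2: x=[5.0000 9.9840 14.6160] v=[0.0000 -0.0800 -0.9200]
Step 3: x=[4.9987 9.9398 14.4614] v=[-0.0064 -0.2208 -0.7728]
Step 4: x=[4.9927 9.8621 14.3451] v=[-0.0300 -0.3886 -0.5814]
Step 5: x=[4.9763 9.7535 14.2702] v=[-0.0822 -0.5432 -0.3746]
Step 6: x=[4.9420 9.6240 14.2339] v=[-0.1713 -0.6474 -0.1813]

Answer: 4.9420 9.6240 14.2339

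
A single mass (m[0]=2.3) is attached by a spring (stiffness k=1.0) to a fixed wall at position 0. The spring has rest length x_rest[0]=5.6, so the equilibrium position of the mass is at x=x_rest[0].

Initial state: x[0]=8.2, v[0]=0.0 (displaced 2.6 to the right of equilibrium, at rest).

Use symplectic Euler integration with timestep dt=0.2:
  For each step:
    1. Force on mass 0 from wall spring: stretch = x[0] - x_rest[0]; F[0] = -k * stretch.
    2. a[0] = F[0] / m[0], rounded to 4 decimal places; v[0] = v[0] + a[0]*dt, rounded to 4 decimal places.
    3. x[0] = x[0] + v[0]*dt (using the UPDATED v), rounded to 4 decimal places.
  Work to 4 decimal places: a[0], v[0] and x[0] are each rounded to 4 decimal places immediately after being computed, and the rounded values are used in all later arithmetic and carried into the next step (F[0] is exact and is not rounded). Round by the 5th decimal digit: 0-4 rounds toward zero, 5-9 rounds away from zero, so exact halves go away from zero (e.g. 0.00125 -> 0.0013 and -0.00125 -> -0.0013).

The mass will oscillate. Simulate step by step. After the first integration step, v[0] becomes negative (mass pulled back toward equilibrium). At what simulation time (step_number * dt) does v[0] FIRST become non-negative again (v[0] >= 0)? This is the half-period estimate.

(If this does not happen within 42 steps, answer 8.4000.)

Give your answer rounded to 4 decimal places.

Step 0: x=[8.2000] v=[0.0000]
Step 1: x=[8.1548] v=[-0.2261]
Step 2: x=[8.0651] v=[-0.4483]
Step 3: x=[7.9326] v=[-0.6627]
Step 4: x=[7.7595] v=[-0.8655]
Step 5: x=[7.5488] v=[-1.0533]
Step 6: x=[7.3042] v=[-1.2228]
Step 7: x=[7.0300] v=[-1.3710]
Step 8: x=[6.7309] v=[-1.4953]
Step 9: x=[6.4122] v=[-1.5936]
Step 10: x=[6.0794] v=[-1.6642]
Step 11: x=[5.7382] v=[-1.7059]
Step 12: x=[5.3946] v=[-1.7179]
Step 13: x=[5.0546] v=[-1.7000]
Step 14: x=[4.7241] v=[-1.6526]
Step 15: x=[4.4088] v=[-1.5764]
Step 16: x=[4.1142] v=[-1.4728]
Step 17: x=[3.8455] v=[-1.3436]
Step 18: x=[3.6073] v=[-1.1910]
Step 19: x=[3.4038] v=[-1.0177]
Step 20: x=[3.2385] v=[-0.8267]
Step 21: x=[3.1142] v=[-0.6214]
Step 22: x=[3.0332] v=[-0.4052]
Step 23: x=[2.9968] v=[-0.1820]
Step 24: x=[3.0057] v=[0.0444]
First v>=0 after going negative at step 24, time=4.8000

Answer: 4.8000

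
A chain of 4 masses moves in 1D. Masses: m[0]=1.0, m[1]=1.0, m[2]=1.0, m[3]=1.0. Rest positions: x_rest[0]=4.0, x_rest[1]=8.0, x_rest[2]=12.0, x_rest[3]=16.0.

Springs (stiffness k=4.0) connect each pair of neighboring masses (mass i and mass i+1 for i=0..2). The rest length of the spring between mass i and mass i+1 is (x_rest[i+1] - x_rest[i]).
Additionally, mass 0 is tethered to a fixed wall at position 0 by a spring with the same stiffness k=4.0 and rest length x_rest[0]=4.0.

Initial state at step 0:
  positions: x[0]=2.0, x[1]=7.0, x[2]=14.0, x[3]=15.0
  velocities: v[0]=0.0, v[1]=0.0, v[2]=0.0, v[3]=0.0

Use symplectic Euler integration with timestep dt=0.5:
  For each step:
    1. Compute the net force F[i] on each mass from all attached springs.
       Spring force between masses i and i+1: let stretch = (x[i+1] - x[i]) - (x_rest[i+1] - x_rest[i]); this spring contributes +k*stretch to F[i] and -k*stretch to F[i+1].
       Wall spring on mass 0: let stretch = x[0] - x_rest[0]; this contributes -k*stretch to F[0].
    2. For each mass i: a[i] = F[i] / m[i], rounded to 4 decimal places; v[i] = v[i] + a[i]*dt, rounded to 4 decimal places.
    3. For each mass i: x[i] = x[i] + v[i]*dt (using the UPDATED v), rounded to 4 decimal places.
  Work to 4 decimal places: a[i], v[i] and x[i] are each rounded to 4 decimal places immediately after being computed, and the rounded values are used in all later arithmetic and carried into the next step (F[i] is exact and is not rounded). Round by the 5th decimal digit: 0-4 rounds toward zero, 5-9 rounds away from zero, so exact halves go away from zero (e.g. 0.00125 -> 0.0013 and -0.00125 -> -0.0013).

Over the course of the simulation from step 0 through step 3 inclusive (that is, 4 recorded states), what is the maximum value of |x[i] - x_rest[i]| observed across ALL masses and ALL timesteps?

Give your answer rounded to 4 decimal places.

Step 0: x=[2.0000 7.0000 14.0000 15.0000] v=[0.0000 0.0000 0.0000 0.0000]
Step 1: x=[5.0000 9.0000 8.0000 18.0000] v=[6.0000 4.0000 -12.0000 6.0000]
Step 2: x=[7.0000 6.0000 13.0000 15.0000] v=[4.0000 -6.0000 10.0000 -6.0000]
Step 3: x=[1.0000 11.0000 13.0000 14.0000] v=[-12.0000 10.0000 0.0000 -2.0000]
Max displacement = 4.0000

Answer: 4.0000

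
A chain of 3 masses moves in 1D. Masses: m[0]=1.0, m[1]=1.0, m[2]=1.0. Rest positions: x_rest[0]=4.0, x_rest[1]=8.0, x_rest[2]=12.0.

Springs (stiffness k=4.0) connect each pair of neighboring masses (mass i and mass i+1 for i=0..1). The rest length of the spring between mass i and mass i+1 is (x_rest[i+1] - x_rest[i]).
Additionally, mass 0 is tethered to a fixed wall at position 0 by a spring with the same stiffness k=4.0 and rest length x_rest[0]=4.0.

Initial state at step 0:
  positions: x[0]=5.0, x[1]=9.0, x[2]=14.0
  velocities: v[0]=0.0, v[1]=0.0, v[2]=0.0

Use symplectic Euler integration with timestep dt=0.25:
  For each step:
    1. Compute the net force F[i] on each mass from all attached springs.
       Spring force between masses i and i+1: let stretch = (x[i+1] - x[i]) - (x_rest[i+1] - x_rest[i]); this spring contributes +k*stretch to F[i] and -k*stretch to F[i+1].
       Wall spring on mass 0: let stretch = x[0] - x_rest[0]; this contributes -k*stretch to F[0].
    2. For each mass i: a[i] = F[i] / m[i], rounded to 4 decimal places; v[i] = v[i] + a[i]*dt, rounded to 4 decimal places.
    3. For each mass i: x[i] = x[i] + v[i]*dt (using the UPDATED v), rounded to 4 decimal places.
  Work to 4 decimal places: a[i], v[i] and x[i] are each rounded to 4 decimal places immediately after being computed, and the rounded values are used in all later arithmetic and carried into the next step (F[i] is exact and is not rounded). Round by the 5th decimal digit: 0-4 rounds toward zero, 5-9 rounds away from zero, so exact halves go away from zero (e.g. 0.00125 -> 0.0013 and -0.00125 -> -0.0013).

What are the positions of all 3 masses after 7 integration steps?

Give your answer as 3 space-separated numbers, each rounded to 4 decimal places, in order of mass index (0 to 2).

Step 0: x=[5.0000 9.0000 14.0000] v=[0.0000 0.0000 0.0000]
Step 1: x=[4.7500 9.2500 13.7500] v=[-1.0000 1.0000 -1.0000]
Step 2: x=[4.4375 9.5000 13.3750] v=[-1.2500 1.0000 -1.5000]
Step 3: x=[4.2813 9.4531 13.0313] v=[-0.6250 -0.1875 -1.3750]
Step 4: x=[4.3477 9.0078 12.7930] v=[0.2655 -1.7811 -0.9532]
Step 5: x=[4.4922 8.3438 12.6084] v=[0.5779 -2.6560 -0.7384]
Step 6: x=[4.4765 7.7831 12.3577] v=[-0.0627 -2.2430 -1.0030]
Step 7: x=[4.1684 7.5394 11.9633] v=[-1.2326 -0.9750 -1.5776]

Answer: 4.1684 7.5394 11.9633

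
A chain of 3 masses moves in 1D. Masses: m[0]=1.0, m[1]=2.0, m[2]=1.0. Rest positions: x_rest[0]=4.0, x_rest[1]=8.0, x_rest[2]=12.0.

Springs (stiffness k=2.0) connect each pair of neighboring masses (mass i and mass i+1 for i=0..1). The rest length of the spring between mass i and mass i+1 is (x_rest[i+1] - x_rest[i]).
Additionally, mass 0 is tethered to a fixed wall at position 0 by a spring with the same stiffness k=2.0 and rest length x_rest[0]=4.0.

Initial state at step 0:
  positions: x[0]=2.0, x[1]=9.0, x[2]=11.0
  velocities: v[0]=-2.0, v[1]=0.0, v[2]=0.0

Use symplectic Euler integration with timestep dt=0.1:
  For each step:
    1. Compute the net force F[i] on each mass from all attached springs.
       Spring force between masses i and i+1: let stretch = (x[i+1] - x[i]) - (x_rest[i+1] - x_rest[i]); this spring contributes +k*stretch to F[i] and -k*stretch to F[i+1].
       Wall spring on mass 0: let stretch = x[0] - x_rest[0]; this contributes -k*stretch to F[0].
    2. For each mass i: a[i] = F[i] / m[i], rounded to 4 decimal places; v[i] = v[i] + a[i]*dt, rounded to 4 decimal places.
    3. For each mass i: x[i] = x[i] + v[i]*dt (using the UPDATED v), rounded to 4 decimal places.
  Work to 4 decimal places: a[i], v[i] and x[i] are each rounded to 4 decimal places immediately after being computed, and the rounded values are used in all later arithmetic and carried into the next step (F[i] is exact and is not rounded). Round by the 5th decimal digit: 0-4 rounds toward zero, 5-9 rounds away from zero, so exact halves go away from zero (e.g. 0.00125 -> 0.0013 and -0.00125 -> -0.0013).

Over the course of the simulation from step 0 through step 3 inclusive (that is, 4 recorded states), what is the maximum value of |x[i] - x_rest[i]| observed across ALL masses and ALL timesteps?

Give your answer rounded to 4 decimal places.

Answer: 2.1000

Derivation:
Step 0: x=[2.0000 9.0000 11.0000] v=[-2.0000 0.0000 0.0000]
Step 1: x=[1.9000 8.9500 11.0400] v=[-1.0000 -0.5000 0.4000]
Step 2: x=[1.9030 8.8504 11.1182] v=[0.0300 -0.9960 0.7820]
Step 3: x=[2.0069 8.7040 11.2310] v=[1.0389 -1.4640 1.1284]
Max displacement = 2.1000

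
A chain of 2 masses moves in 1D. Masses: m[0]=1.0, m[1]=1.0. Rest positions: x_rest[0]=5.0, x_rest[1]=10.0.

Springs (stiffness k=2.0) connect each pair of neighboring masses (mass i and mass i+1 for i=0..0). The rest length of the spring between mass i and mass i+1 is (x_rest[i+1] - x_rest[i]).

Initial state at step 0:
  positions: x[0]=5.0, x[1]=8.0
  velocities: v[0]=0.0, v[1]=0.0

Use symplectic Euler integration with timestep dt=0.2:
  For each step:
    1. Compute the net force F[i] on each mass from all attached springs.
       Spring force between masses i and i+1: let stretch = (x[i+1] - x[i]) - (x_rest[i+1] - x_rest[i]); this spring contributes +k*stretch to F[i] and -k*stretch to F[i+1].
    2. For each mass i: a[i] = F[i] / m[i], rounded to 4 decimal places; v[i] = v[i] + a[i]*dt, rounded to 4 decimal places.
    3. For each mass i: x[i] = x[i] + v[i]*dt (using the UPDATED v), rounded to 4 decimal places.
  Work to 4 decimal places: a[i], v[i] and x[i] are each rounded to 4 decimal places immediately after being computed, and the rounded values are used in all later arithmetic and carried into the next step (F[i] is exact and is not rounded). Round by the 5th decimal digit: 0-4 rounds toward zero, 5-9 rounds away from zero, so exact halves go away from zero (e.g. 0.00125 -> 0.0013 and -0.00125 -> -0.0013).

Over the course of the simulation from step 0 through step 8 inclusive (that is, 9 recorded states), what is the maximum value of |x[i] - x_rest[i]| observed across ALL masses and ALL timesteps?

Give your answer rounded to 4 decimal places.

Answer: 2.0131

Derivation:
Step 0: x=[5.0000 8.0000] v=[0.0000 0.0000]
Step 1: x=[4.8400 8.1600] v=[-0.8000 0.8000]
Step 2: x=[4.5456 8.4544] v=[-1.4720 1.4720]
Step 3: x=[4.1639 8.8361] v=[-1.9085 1.9085]
Step 4: x=[3.7560 9.2440] v=[-2.0396 2.0396]
Step 5: x=[3.3871 9.6129] v=[-1.8444 1.8444]
Step 6: x=[3.1163 9.8837] v=[-1.3541 1.3541]
Step 7: x=[2.9869 10.0131] v=[-0.6471 0.6471]
Step 8: x=[3.0196 9.9804] v=[0.1634 -0.1634]
Max displacement = 2.0131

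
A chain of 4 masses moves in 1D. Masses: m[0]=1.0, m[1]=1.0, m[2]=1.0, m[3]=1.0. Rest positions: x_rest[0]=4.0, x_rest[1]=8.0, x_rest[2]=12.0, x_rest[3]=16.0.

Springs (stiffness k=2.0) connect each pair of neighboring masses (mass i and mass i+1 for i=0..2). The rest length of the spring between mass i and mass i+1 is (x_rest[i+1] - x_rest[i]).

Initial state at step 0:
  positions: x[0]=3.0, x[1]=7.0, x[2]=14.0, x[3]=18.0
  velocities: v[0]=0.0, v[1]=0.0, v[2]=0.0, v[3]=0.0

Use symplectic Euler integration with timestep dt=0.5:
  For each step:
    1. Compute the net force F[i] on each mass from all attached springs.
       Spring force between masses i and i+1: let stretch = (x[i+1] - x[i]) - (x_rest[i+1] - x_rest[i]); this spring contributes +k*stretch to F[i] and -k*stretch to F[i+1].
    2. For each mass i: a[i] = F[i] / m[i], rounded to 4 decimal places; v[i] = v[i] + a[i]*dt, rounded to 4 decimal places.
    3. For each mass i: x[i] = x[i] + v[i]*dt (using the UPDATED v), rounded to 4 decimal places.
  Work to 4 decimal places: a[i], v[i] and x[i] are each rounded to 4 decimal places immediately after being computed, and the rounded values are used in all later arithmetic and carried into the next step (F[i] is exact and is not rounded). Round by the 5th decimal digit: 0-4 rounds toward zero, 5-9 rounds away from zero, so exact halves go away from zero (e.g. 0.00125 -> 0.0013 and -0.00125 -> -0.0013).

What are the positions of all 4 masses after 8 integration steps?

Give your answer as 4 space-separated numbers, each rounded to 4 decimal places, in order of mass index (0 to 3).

Answer: 4.9688 7.6563 13.3438 16.0313

Derivation:
Step 0: x=[3.0000 7.0000 14.0000 18.0000] v=[0.0000 0.0000 0.0000 0.0000]
Step 1: x=[3.0000 8.5000 12.5000 18.0000] v=[0.0000 3.0000 -3.0000 0.0000]
Step 2: x=[3.7500 9.2500 11.7500 17.2500] v=[1.5000 1.5000 -1.5000 -1.5000]
Step 3: x=[5.2500 8.5000 12.5000 15.7500] v=[3.0000 -1.5000 1.5000 -3.0000]
Step 4: x=[6.3750 8.1250 12.8750 14.6250] v=[2.2500 -0.7500 0.7500 -2.2500]
Step 5: x=[6.3750 9.2500 11.7500 14.6250] v=[0.0000 2.2500 -2.2500 0.0000]
Step 6: x=[5.8125 10.1875 10.8125 15.1875] v=[-1.1250 1.8750 -1.8750 1.1250]
Step 7: x=[5.4375 9.2500 11.7500 15.5625] v=[-0.7500 -1.8750 1.8750 0.7500]
Step 8: x=[4.9688 7.6563 13.3438 16.0313] v=[-0.9375 -3.1875 3.1875 0.9375]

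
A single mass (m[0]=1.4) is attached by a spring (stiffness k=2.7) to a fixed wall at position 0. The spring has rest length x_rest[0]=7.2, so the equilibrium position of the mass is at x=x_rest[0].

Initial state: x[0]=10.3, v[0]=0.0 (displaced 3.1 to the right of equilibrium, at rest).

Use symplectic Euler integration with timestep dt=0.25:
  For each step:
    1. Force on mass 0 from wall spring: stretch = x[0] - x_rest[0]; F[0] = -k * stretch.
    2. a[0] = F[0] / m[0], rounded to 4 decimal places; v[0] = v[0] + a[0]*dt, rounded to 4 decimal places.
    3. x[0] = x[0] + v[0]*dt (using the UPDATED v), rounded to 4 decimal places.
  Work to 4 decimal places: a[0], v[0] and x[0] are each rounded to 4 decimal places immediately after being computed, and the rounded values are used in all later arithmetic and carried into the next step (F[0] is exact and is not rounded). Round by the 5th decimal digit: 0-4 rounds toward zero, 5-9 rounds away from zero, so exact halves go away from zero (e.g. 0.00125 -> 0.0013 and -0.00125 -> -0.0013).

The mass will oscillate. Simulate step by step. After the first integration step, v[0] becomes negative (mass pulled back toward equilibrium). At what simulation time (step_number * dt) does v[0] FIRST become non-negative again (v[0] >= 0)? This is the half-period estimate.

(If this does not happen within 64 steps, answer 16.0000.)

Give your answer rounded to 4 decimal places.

Step 0: x=[10.3000] v=[0.0000]
Step 1: x=[9.9263] v=[-1.4947]
Step 2: x=[9.2240] v=[-2.8092]
Step 3: x=[8.2777] v=[-3.7851]
Step 4: x=[7.2015] v=[-4.3047]
Step 5: x=[6.1252] v=[-4.3054]
Step 6: x=[5.1784] v=[-3.7872]
Step 7: x=[4.4753] v=[-2.8125]
Step 8: x=[4.1006] v=[-1.4988]
Step 9: x=[4.0995] v=[-0.0045]
Step 10: x=[4.4721] v=[1.4904]
First v>=0 after going negative at step 10, time=2.5000

Answer: 2.5000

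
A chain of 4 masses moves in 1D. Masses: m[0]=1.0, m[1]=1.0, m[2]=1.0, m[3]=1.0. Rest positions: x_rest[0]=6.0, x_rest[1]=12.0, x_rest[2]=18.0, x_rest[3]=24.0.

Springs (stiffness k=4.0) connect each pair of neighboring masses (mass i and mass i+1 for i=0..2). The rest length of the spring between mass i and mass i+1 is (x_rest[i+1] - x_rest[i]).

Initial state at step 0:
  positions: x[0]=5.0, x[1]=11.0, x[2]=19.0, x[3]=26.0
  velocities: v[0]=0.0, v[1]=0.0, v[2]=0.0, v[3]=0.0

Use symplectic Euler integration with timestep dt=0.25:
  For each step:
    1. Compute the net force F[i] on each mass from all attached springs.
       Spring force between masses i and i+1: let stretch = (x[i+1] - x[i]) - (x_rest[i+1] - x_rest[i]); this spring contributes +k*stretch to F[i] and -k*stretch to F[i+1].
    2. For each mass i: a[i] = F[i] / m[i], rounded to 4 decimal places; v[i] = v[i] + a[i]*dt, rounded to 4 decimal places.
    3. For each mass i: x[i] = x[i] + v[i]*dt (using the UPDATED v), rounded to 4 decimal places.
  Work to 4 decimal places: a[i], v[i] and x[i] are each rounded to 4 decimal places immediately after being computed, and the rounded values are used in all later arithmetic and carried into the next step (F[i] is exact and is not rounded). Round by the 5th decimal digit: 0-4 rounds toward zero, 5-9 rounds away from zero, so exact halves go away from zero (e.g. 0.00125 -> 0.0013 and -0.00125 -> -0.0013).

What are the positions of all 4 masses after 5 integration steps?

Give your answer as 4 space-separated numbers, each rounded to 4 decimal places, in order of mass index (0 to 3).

Step 0: x=[5.0000 11.0000 19.0000 26.0000] v=[0.0000 0.0000 0.0000 0.0000]
Step 1: x=[5.0000 11.5000 18.7500 25.7500] v=[0.0000 2.0000 -1.0000 -1.0000]
Step 2: x=[5.1250 12.1875 18.4375 25.2500] v=[0.5000 2.7500 -1.2500 -2.0000]
Step 3: x=[5.5156 12.6719 18.2656 24.5469] v=[1.5625 1.9375 -0.6875 -2.8125]
Step 4: x=[6.1953 12.7656 18.2656 23.7735] v=[2.7188 0.3749 0.0001 -3.0938]
Step 5: x=[7.0176 12.5918 18.2676 23.1231] v=[3.2891 -0.6954 0.0080 -2.6017]

Answer: 7.0176 12.5918 18.2676 23.1231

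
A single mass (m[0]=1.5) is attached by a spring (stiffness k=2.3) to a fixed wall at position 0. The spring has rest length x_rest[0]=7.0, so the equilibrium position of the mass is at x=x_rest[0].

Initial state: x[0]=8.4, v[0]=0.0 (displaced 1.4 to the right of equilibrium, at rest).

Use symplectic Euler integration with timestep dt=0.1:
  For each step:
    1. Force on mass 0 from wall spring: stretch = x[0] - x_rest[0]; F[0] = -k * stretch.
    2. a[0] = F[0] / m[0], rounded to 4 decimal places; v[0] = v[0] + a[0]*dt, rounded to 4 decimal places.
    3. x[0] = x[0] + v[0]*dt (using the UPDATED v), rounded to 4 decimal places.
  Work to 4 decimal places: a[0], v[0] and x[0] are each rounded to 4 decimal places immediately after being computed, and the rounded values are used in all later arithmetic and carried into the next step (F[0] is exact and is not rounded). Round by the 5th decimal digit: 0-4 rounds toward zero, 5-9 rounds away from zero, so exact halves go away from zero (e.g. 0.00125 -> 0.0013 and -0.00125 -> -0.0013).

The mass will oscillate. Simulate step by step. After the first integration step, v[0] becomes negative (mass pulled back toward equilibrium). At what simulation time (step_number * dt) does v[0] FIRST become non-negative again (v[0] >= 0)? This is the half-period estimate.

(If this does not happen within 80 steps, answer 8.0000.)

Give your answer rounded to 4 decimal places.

Step 0: x=[8.4000] v=[0.0000]
Step 1: x=[8.3785] v=[-0.2147]
Step 2: x=[8.3359] v=[-0.4261]
Step 3: x=[8.2728] v=[-0.6309]
Step 4: x=[8.1902] v=[-0.8261]
Step 5: x=[8.0893] v=[-1.0086]
Step 6: x=[7.9717] v=[-1.1756]
Step 7: x=[7.8392] v=[-1.3246]
Step 8: x=[7.6939] v=[-1.4533]
Step 9: x=[7.5379] v=[-1.5597]
Step 10: x=[7.3737] v=[-1.6422]
Step 11: x=[7.2038] v=[-1.6995]
Step 12: x=[7.0307] v=[-1.7308]
Step 13: x=[6.8572] v=[-1.7355]
Step 14: x=[6.6858] v=[-1.7136]
Step 15: x=[6.5193] v=[-1.6654]
Step 16: x=[6.3601] v=[-1.5917]
Step 17: x=[6.2107] v=[-1.4936]
Step 18: x=[6.0734] v=[-1.3726]
Step 19: x=[5.9504] v=[-1.2305]
Step 20: x=[5.8434] v=[-1.0696]
Step 21: x=[5.7542] v=[-0.8923]
Step 22: x=[5.6841] v=[-0.7013]
Step 23: x=[5.6342] v=[-0.4995]
Step 24: x=[5.6052] v=[-0.2901]
Step 25: x=[5.5976] v=[-0.0762]
Step 26: x=[5.6115] v=[0.1388]
First v>=0 after going negative at step 26, time=2.6000

Answer: 2.6000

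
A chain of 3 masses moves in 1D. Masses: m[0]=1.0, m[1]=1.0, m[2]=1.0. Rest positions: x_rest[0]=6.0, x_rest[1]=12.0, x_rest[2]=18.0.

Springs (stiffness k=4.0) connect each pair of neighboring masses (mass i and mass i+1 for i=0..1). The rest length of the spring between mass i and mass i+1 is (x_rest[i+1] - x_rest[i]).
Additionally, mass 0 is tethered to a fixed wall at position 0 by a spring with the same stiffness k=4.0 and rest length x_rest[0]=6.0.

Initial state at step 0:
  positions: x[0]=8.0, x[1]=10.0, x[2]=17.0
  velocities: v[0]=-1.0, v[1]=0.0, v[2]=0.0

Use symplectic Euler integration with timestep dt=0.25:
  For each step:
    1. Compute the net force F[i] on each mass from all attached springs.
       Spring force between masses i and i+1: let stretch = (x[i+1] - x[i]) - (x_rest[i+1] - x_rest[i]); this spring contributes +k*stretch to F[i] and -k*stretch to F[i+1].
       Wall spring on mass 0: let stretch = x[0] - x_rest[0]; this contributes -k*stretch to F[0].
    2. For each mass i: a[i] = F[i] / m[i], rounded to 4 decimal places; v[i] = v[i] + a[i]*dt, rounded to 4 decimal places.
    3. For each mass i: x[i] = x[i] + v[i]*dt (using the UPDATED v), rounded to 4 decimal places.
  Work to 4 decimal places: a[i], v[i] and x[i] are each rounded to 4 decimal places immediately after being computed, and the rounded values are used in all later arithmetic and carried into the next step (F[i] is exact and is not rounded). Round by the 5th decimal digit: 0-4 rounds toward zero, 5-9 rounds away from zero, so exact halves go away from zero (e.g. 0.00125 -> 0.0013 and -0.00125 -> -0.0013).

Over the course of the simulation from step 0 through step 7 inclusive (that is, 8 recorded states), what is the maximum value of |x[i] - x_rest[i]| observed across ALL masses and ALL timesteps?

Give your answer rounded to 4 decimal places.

Answer: 2.8125

Derivation:
Step 0: x=[8.0000 10.0000 17.0000] v=[-1.0000 0.0000 0.0000]
Step 1: x=[6.2500 11.2500 16.7500] v=[-7.0000 5.0000 -1.0000]
Step 2: x=[4.1875 12.6250 16.6250] v=[-8.2500 5.5000 -0.5000]
Step 3: x=[3.1875 12.8906 17.0000] v=[-4.0000 1.0625 1.5000]
Step 4: x=[3.8164 11.7578 17.8477] v=[2.5156 -4.5312 3.3906]
Step 5: x=[5.4766 10.1621 18.6729] v=[6.6406 -6.3827 3.3007]
Step 6: x=[6.9390 9.5228 18.8704] v=[5.8495 -2.5574 0.7899]
Step 7: x=[7.3126 10.5744 18.2310] v=[1.4943 4.2064 -2.5577]
Max displacement = 2.8125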